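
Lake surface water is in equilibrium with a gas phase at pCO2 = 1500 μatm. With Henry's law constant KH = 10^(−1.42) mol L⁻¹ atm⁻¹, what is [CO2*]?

[CO2*] = 57.0 μmol/L

KH = 10^(−1.42) = 3.802×10^-2 mol L⁻¹ atm⁻¹
[CO2*] = KH · pCO2 = 3.802×10^-2 × 1500×10^-6 atm = 5.70×10^-5 mol/L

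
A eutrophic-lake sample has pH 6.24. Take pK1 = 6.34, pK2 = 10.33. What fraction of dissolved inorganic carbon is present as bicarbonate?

α₁ = 1 / (1 + [H⁺]/K1 + K2/[H⁺]) = 1 / (1 + 10^+0.10 + 10^-4.09)
   = 1 / (1 + 1.2589 + 8.1283×10^-5) = 1/2.2590 = 0.4427

α₁ = 0.443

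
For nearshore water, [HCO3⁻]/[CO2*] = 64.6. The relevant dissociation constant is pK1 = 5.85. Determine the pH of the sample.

pH = 7.66

From K1 = [H⁺][HCO3⁻]/[CO2*]:  pH = pK1 + log₁₀([HCO3⁻]/[CO2*])
log₁₀(64.6) = +1.810
pH = 5.85 + (+1.810) = 7.66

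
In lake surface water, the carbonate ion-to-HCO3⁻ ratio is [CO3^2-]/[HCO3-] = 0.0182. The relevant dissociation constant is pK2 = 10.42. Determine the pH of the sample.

pH = 8.68

From K2 = [H⁺][CO3^2-]/[HCO3-]:  pH = pK2 + log₁₀([CO3^2-]/[HCO3-])
log₁₀(0.0182) = -1.740
pH = 10.42 + (-1.740) = 8.68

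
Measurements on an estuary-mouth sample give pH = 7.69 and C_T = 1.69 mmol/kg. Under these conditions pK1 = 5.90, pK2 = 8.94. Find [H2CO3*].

[CO2*] = 0.0256 mmol/kg

α₀ = 1 / (1 + K1/[H⁺] + K1K2/[H⁺]²) = 1 / (1 + 10^+1.79 + 10^+0.54)
   = 1 / (1 + 61.660 + 3.4674) = 1/66.127 = 0.01512
[CO2*] = α₀ × DIC = 0.01512 × 1.69 = 0.0256 mmol/kg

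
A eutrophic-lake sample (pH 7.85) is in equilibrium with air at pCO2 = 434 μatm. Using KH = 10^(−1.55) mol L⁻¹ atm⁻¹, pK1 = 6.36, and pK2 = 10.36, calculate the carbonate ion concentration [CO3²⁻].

[CO3²⁻] = 1.17 μmol/L

[CO2*] = KH · pCO2 = 10^(−1.55) × 434×10^-6 = 1.223×10^-5 mol/L
α₀ = 1/(1 + K1/[H⁺] + K1K2/[H⁺]²) = 1/(1 + 10^+1.49 + 10^-1.02) = 0.03125
DIC = [CO2*]/α₀ = 1.223×10^-5 / 0.03125 = 0.3914 mmol/L
[CO3²⁻] = α₂·DIC; α₂ = 0.002984, so [CO3²⁻] = 0.002984 × 0.3914 = 0.00117 mmol/L = 1.17 μmol/L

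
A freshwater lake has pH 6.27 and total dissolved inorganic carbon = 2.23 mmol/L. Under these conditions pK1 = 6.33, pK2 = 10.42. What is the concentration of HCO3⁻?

[HCO3⁻] = 1.04 mmol/L

α₁ = 1 / (1 + [H⁺]/K1 + K2/[H⁺]) = 1 / (1 + 10^+0.06 + 10^-4.15)
   = 1 / (1 + 1.1482 + 7.0795×10^-5) = 1/2.1482 = 0.4655
[HCO3⁻] = α₁ × DIC = 0.4655 × 2.23 = 1.04 mmol/L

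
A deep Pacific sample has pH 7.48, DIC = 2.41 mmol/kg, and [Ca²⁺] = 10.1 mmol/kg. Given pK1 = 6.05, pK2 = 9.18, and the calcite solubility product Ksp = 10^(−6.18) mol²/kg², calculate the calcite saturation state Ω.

α₂ = 1 / (1 + [H⁺]/K2 + [H⁺]²/(K1K2)) = 1 / (1 + 10^+1.70 + 10^+0.27)
   = 1 / (1 + 50.119 + 1.8621) = 1/52.981 = 0.01887
[CO3²⁻] = α₂ × DIC = 0.01887 × 2.41 = 0.04549 mmol/kg
Ksp = 10^(−6.18) = 6.607×10^-7
Ω = [Ca²⁺][CO3²⁻]/Ksp = (10.1×10^-3)(4.549×10^-5) / 6.607×10^-7 = 0.695

Ω = 0.695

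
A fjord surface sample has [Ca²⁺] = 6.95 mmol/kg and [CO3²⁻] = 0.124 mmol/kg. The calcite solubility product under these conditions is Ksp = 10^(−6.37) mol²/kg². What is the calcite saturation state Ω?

Ksp = 10^(−6.37) = 4.266×10^-7
Ω = [Ca²⁺][CO3²⁻]/Ksp = (6.95×10^-3)(0.124×10^-3) / 4.266×10^-7 = 2.02

Ω = 2.02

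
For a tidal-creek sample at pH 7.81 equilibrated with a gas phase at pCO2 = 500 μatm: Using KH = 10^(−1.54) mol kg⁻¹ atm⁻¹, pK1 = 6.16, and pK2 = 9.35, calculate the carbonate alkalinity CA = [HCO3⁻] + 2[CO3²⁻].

[CO2*] = KH · pCO2 = 10^(−1.54) × 500×10^-6 = 1.442×10^-5 mol/kg
α₀ = 1/(1 + K1/[H⁺] + K1K2/[H⁺]²) = 1/(1 + 10^+1.65 + 10^+0.11) = 0.02130
DIC = [CO2*]/α₀ = 1.442×10^-5 / 0.02130 = 0.6771 mmol/kg
CA = (α₁ + 2α₂)·DIC = (0.9513 + 2×0.02743) × 0.6771 = 0.681 mmol/kg

CA = 0.681 mmol/kg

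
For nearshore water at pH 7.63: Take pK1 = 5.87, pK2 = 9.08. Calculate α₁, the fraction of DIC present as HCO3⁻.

α₁ = 0.950

α₁ = 1 / (1 + [H⁺]/K1 + K2/[H⁺]) = 1 / (1 + 10^-1.76 + 10^-1.45)
   = 1 / (1 + 0.017378 + 0.035481) = 1/1.0529 = 0.9498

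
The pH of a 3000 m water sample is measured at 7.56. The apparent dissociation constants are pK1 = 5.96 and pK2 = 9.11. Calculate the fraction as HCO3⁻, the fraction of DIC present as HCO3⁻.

α₁ = 0.949

α₁ = 1 / (1 + [H⁺]/K1 + K2/[H⁺]) = 1 / (1 + 10^-1.60 + 10^-1.55)
   = 1 / (1 + 0.025119 + 0.028184) = 1/1.0533 = 0.9494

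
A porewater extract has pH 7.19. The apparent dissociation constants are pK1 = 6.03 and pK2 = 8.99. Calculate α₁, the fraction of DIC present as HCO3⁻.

α₁ = 1 / (1 + [H⁺]/K1 + K2/[H⁺]) = 1 / (1 + 10^-1.16 + 10^-1.80)
   = 1 / (1 + 0.069183 + 0.015849) = 1/1.0850 = 0.9216

α₁ = 0.922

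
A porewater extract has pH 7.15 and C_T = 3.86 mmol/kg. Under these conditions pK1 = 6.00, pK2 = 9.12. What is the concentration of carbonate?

[CO3²⁻] = 0.0382 mmol/kg

α₂ = 1 / (1 + [H⁺]/K2 + [H⁺]²/(K1K2)) = 1 / (1 + 10^+1.97 + 10^+0.82)
   = 1 / (1 + 93.325 + 6.6069) = 1/100.93 = 0.009908
[CO3²⁻] = α₂ × DIC = 0.009908 × 3.86 = 0.0382 mmol/kg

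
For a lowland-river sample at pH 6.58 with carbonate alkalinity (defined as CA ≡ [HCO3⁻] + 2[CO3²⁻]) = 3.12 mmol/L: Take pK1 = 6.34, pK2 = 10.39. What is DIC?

CA = [HCO3⁻] + 2[CO3²⁻] = (α₁ + 2α₂)·DIC
At pH 6.58: [H⁺]/K1 = 10^-0.24 = 0.57544, K2/[H⁺] = 10^-3.81 = 0.00015488
α₁ = 1/(1 + 0.57544 + 0.00015488) = 1/1.5756 = 0.6347; α₂ = α₁·K2/[H⁺] = 9.830×10^-5
α₁ + 2α₂ = 0.6349
DIC = CA / (α₁ + 2α₂) = 3.12 / 0.6349 = 4.91 mmol/L

DIC = 4.91 mmol/L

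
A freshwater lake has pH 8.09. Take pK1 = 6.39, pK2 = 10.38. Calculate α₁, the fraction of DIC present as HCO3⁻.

α₁ = 0.976

α₁ = 1 / (1 + [H⁺]/K1 + K2/[H⁺]) = 1 / (1 + 10^-1.70 + 10^-2.29)
   = 1 / (1 + 0.019953 + 0.0051286) = 1/1.0251 = 0.9755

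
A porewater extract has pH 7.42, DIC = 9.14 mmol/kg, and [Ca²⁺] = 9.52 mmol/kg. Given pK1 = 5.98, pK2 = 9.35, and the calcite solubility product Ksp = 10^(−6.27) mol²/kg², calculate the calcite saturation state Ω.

α₂ = 1 / (1 + [H⁺]/K2 + [H⁺]²/(K1K2)) = 1 / (1 + 10^+1.93 + 10^+0.49)
   = 1 / (1 + 85.114 + 3.0903) = 1/89.204 = 0.01121
[CO3²⁻] = α₂ × DIC = 0.01121 × 9.14 = 0.1025 mmol/kg
Ksp = 10^(−6.27) = 5.370×10^-7
Ω = [Ca²⁺][CO3²⁻]/Ksp = (9.52×10^-3)(1.025×10^-4) / 5.370×10^-7 = 1.82

Ω = 1.82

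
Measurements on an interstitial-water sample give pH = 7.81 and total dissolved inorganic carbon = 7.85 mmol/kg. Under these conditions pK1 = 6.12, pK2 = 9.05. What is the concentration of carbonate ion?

[CO3²⁻] = 0.419 mmol/kg

α₂ = 1 / (1 + [H⁺]/K2 + [H⁺]²/(K1K2)) = 1 / (1 + 10^+1.24 + 10^-0.45)
   = 1 / (1 + 17.378 + 0.35481) = 1/18.733 = 0.05338
[CO3²⁻] = α₂ × DIC = 0.05338 × 7.85 = 0.419 mmol/kg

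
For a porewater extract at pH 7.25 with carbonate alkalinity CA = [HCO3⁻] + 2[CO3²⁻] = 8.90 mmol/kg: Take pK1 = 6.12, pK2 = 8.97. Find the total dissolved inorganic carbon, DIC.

DIC = 9.37 mmol/kg

CA = [HCO3⁻] + 2[CO3²⁻] = (α₁ + 2α₂)·DIC
At pH 7.25: [H⁺]/K1 = 10^-1.13 = 0.074131, K2/[H⁺] = 10^-1.72 = 0.019055
α₁ = 1/(1 + 0.074131 + 0.019055) = 1/1.0932 = 0.9148; α₂ = α₁·K2/[H⁺] = 0.01743
α₁ + 2α₂ = 0.9496
DIC = CA / (α₁ + 2α₂) = 8.90 / 0.9496 = 9.37 mmol/kg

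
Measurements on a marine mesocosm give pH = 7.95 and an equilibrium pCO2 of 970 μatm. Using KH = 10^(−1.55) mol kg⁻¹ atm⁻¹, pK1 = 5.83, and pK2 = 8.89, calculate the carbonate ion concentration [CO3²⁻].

[CO2*] = KH · pCO2 = 10^(−1.55) × 970×10^-6 = 2.734×10^-5 mol/kg
α₀ = 1/(1 + K1/[H⁺] + K1K2/[H⁺]²) = 1/(1 + 10^+2.12 + 10^+1.18) = 0.006759
DIC = [CO2*]/α₀ = 2.734×10^-5 / 0.006759 = 4.045 mmol/kg
[CO3²⁻] = α₂·DIC; α₂ = 0.1023, so [CO3²⁻] = 0.1023 × 4.045 = 0.414 mmol/kg

[CO3²⁻] = 0.414 mmol/kg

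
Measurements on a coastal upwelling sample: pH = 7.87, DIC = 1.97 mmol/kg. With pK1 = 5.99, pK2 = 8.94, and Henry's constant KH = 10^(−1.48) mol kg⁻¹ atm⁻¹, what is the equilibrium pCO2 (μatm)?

pCO2 = 714 μatm

α₀ = 1 / (1 + K1/[H⁺] + K1K2/[H⁺]²) = 1 / (1 + 10^+1.88 + 10^+0.81)
   = 1 / (1 + 75.858 + 6.4565) = 1/83.314 = 0.01200
[CO2*] = α₀ × DIC = 0.01200 × 1.97 = 0.02365 mmol/kg
pCO2 = [CO2*]/KH = 2.365×10^-5 / 3.311×10^-2 = 714 μatm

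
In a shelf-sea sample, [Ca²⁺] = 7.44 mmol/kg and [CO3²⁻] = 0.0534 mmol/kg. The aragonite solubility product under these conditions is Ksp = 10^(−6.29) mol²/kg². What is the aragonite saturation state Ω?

Ω = 0.775

Ksp = 10^(−6.29) = 5.129×10^-7
Ω = [Ca²⁺][CO3²⁻]/Ksp = (7.44×10^-3)(0.0534×10^-3) / 5.129×10^-7 = 0.775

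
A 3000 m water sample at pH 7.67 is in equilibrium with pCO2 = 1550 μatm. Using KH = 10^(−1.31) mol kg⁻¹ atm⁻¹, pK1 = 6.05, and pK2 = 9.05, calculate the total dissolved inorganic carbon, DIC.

DIC = 3.37 mmol/kg

[CO2*] = KH · pCO2 = 10^(−1.31) × 1550×10^-6 = 7.592×10^-5 mol/kg
α₀ = 1/(1 + K1/[H⁺] + K1K2/[H⁺]²) = 1/(1 + 10^+1.62 + 10^+0.24) = 0.02251
DIC = [CO2*]/α₀ = 7.592×10^-5 / 0.02251 = 3.37 mmol/kg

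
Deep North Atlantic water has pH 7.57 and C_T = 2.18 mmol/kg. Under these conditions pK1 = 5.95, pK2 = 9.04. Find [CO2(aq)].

[CO2*] = 0.0494 mmol/kg

α₀ = 1 / (1 + K1/[H⁺] + K1K2/[H⁺]²) = 1 / (1 + 10^+1.62 + 10^+0.15)
   = 1 / (1 + 41.687 + 1.4125) = 1/44.099 = 0.02268
[CO2*] = α₀ × DIC = 0.02268 × 2.18 = 0.0494 mmol/kg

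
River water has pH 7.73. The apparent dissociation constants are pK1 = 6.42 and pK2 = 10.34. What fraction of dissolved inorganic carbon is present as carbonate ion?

α₂ = 0.00233

α₂ = 1 / (1 + [H⁺]/K2 + [H⁺]²/(K1K2)) = 1 / (1 + 10^+2.61 + 10^+1.30)
   = 1 / (1 + 407.38 + 19.953) = 1/428.33 = 0.002335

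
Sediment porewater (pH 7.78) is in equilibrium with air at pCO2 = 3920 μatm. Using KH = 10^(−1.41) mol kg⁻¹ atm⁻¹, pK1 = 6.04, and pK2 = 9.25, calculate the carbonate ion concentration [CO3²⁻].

[CO2*] = KH · pCO2 = 10^(−1.41) × 3920×10^-6 = 1.525×10^-4 mol/kg
α₀ = 1/(1 + K1/[H⁺] + K1K2/[H⁺]²) = 1/(1 + 10^+1.74 + 10^+0.27) = 0.01730
DIC = [CO2*]/α₀ = 1.525×10^-4 / 0.01730 = 8.817 mmol/kg
[CO3²⁻] = α₂·DIC; α₂ = 0.03221, so [CO3²⁻] = 0.03221 × 8.817 = 0.284 mmol/kg

[CO3²⁻] = 0.284 mmol/kg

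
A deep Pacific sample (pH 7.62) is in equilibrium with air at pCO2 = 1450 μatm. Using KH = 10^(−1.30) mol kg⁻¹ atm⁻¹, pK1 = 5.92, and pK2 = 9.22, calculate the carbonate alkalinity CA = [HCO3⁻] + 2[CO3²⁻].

[CO2*] = KH · pCO2 = 10^(−1.30) × 1450×10^-6 = 7.267×10^-5 mol/kg
α₀ = 1/(1 + K1/[H⁺] + K1K2/[H⁺]²) = 1/(1 + 10^+1.70 + 10^+0.10) = 0.01909
DIC = [CO2*]/α₀ = 7.267×10^-5 / 0.01909 = 3.806 mmol/kg
CA = (α₁ + 2α₂)·DIC = (0.9569 + 2×0.02404) × 3.806 = 3.83 mmol/kg

CA = 3.83 mmol/kg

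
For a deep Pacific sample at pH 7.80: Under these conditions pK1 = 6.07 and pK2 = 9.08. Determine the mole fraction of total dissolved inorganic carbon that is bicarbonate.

α₁ = 1 / (1 + [H⁺]/K1 + K2/[H⁺]) = 1 / (1 + 10^-1.73 + 10^-1.28)
   = 1 / (1 + 0.018621 + 0.052481) = 1/1.0711 = 0.9336

α₁ = 0.934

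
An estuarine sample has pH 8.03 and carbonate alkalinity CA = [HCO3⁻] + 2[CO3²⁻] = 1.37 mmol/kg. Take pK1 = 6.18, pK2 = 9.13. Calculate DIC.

DIC = 1.29 mmol/kg

CA = [HCO3⁻] + 2[CO3²⁻] = (α₁ + 2α₂)·DIC
At pH 8.03: [H⁺]/K1 = 10^-1.85 = 0.014125, K2/[H⁺] = 10^-1.10 = 0.079433
α₁ = 1/(1 + 0.014125 + 0.079433) = 1/1.0936 = 0.9144; α₂ = α₁·K2/[H⁺] = 0.07264
α₁ + 2α₂ = 1.0597
DIC = CA / (α₁ + 2α₂) = 1.37 / 1.0597 = 1.29 mmol/kg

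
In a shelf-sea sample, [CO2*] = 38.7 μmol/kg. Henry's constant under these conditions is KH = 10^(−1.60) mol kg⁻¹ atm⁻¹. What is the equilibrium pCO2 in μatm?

pCO2 = 1540 μatm

KH = 10^(−1.60) = 2.512×10^-2 mol kg⁻¹ atm⁻¹
pCO2 = [CO2*]/KH = 38.7×10^-6 / 2.512×10^-2 = 1.54×10^-3 atm = 1540 μatm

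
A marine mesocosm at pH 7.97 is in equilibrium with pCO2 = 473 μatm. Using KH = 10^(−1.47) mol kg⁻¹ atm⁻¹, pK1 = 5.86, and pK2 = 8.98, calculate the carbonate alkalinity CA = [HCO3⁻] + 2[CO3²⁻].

[CO2*] = KH · pCO2 = 10^(−1.47) × 473×10^-6 = 1.603×10^-5 mol/kg
α₀ = 1/(1 + K1/[H⁺] + K1K2/[H⁺]²) = 1/(1 + 10^+2.11 + 10^+1.10) = 0.007022
DIC = [CO2*]/α₀ = 1.603×10^-5 / 0.007022 = 2.283 mmol/kg
CA = (α₁ + 2α₂)·DIC = (0.9046 + 2×0.08840) × 2.283 = 2.47 mmol/kg

CA = 2.47 mmol/kg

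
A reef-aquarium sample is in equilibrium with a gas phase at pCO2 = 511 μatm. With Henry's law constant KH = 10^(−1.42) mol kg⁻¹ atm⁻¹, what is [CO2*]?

[CO2*] = 19.4 μmol/kg

KH = 10^(−1.42) = 3.802×10^-2 mol kg⁻¹ atm⁻¹
[CO2*] = KH · pCO2 = 3.802×10^-2 × 511×10^-6 atm = 1.94×10^-5 mol/kg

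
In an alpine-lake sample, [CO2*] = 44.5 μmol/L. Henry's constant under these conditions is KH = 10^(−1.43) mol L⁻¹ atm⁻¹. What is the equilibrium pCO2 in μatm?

pCO2 = 1200 μatm

KH = 10^(−1.43) = 3.715×10^-2 mol L⁻¹ atm⁻¹
pCO2 = [CO2*]/KH = 44.5×10^-6 / 3.715×10^-2 = 1.20×10^-3 atm = 1200 μatm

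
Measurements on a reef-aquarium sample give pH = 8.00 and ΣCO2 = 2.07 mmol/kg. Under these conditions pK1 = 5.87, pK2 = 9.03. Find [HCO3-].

[HCO3⁻] = 1.88 mmol/kg

α₁ = 1 / (1 + [H⁺]/K1 + K2/[H⁺]) = 1 / (1 + 10^-2.13 + 10^-1.03)
   = 1 / (1 + 0.0074131 + 0.093325) = 1/1.1007 = 0.9085
[HCO3⁻] = α₁ × DIC = 0.9085 × 2.07 = 1.88 mmol/kg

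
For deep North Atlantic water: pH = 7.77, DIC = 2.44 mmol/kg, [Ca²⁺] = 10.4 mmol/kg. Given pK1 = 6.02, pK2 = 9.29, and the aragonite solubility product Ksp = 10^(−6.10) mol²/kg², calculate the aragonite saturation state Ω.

Ω = 0.921

α₂ = 1 / (1 + [H⁺]/K2 + [H⁺]²/(K1K2)) = 1 / (1 + 10^+1.52 + 10^-0.23)
   = 1 / (1 + 33.113 + 0.58884) = 1/34.702 = 0.02882
[CO3²⁻] = α₂ × DIC = 0.02882 × 2.44 = 0.07031 mmol/kg
Ksp = 10^(−6.10) = 7.943×10^-7
Ω = [Ca²⁺][CO3²⁻]/Ksp = (10.4×10^-3)(7.031×10^-5) / 7.943×10^-7 = 0.921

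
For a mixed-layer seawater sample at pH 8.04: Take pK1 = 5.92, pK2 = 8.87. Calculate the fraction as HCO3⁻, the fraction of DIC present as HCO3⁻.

α₁ = 1 / (1 + [H⁺]/K1 + K2/[H⁺]) = 1 / (1 + 10^-2.12 + 10^-0.83)
   = 1 / (1 + 0.0075858 + 0.14791) = 1/1.1555 = 0.8654

α₁ = 0.865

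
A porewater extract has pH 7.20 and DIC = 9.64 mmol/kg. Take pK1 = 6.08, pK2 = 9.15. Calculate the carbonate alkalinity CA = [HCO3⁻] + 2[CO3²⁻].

CA = 9.07 mmol/kg

CA = [HCO3⁻] + 2[CO3²⁻] = (α₁ + 2α₂)·DIC
At pH 7.20: [H⁺]/K1 = 10^-1.12 = 0.075858, K2/[H⁺] = 10^-1.95 = 0.011220
α₁ = 1/(1 + 0.075858 + 0.011220) = 1/1.0871 = 0.9199; α₂ = α₁·K2/[H⁺] = 0.01032
α₁ + 2α₂ = 0.9405
CA = 0.9405 × 9.64 = 9.07 mmol/kg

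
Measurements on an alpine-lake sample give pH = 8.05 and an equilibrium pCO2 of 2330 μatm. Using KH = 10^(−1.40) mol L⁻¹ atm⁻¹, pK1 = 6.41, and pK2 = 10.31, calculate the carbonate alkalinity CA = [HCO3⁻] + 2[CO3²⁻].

CA = 4.09 mmol/L

[CO2*] = KH · pCO2 = 10^(−1.40) × 2330×10^-6 = 9.276×10^-5 mol/L
α₀ = 1/(1 + K1/[H⁺] + K1K2/[H⁺]²) = 1/(1 + 10^+1.64 + 10^-0.62) = 0.02228
DIC = [CO2*]/α₀ = 9.276×10^-5 / 0.02228 = 4.164 mmol/L
CA = (α₁ + 2α₂)·DIC = (0.9724 + 2×0.005344) × 4.164 = 4.09 mmol/L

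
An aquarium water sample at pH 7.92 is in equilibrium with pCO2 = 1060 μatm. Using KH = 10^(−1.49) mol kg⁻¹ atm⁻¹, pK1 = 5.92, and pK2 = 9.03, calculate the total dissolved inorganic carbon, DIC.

DIC = 3.73 mmol/kg

[CO2*] = KH · pCO2 = 10^(−1.49) × 1060×10^-6 = 3.430×10^-5 mol/kg
α₀ = 1/(1 + K1/[H⁺] + K1K2/[H⁺]²) = 1/(1 + 10^+2.00 + 10^+0.89) = 0.009194
DIC = [CO2*]/α₀ = 3.430×10^-5 / 0.009194 = 3.73 mmol/kg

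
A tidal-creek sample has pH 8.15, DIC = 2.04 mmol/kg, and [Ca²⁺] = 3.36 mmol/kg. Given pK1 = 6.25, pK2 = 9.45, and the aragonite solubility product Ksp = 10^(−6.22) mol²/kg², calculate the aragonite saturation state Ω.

Ω = 0.536

α₂ = 1 / (1 + [H⁺]/K2 + [H⁺]²/(K1K2)) = 1 / (1 + 10^+1.30 + 10^-0.60)
   = 1 / (1 + 19.953 + 0.25119) = 1/21.204 = 0.04716
[CO3²⁻] = α₂ × DIC = 0.04716 × 2.04 = 0.09621 mmol/kg
Ksp = 10^(−6.22) = 6.026×10^-7
Ω = [Ca²⁺][CO3²⁻]/Ksp = (3.36×10^-3)(9.621×10^-5) / 6.026×10^-7 = 0.536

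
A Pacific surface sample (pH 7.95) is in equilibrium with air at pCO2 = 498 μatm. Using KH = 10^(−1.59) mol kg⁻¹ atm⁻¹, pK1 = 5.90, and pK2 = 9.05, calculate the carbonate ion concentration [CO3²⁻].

[CO3²⁻] = 0.114 mmol/kg

[CO2*] = KH · pCO2 = 10^(−1.59) × 498×10^-6 = 1.280×10^-5 mol/kg
α₀ = 1/(1 + K1/[H⁺] + K1K2/[H⁺]²) = 1/(1 + 10^+2.05 + 10^+0.95) = 0.008189
DIC = [CO2*]/α₀ = 1.280×10^-5 / 0.008189 = 1.563 mmol/kg
[CO3²⁻] = α₂·DIC; α₂ = 0.07298, so [CO3²⁻] = 0.07298 × 1.563 = 0.114 mmol/kg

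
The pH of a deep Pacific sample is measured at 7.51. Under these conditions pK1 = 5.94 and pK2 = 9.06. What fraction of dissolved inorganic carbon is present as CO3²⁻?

α₂ = 0.0267

α₂ = 1 / (1 + [H⁺]/K2 + [H⁺]²/(K1K2)) = 1 / (1 + 10^+1.55 + 10^-0.02)
   = 1 / (1 + 35.481 + 0.95499) = 1/37.436 = 0.02671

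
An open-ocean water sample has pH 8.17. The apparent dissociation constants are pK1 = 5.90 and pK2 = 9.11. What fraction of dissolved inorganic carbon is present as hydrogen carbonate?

α₁ = 1 / (1 + [H⁺]/K1 + K2/[H⁺]) = 1 / (1 + 10^-2.27 + 10^-0.94)
   = 1 / (1 + 0.0053703 + 0.11482) = 1/1.1202 = 0.8927

α₁ = 0.893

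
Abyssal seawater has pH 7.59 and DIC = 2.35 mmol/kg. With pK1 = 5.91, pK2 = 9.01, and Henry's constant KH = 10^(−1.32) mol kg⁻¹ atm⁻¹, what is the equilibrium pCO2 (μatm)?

α₀ = 1 / (1 + K1/[H⁺] + K1K2/[H⁺]²) = 1 / (1 + 10^+1.68 + 10^+0.26)
   = 1 / (1 + 47.863 + 1.8197) = 1/50.683 = 0.01973
[CO2*] = α₀ × DIC = 0.01973 × 2.35 = 0.04637 mmol/kg
pCO2 = [CO2*]/KH = 4.637×10^-5 / 4.786×10^-2 = 969 μatm

pCO2 = 969 μatm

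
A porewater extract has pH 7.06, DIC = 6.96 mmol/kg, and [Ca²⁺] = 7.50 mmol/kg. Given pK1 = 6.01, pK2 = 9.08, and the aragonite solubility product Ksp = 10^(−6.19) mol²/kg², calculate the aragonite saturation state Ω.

Ω = 0.703

α₂ = 1 / (1 + [H⁺]/K2 + [H⁺]²/(K1K2)) = 1 / (1 + 10^+2.02 + 10^+0.97)
   = 1 / (1 + 104.71 + 9.3325) = 1/115.05 = 0.008692
[CO3²⁻] = α₂ × DIC = 0.008692 × 6.96 = 0.06050 mmol/kg
Ksp = 10^(−6.19) = 6.457×10^-7
Ω = [Ca²⁺][CO3²⁻]/Ksp = (7.50×10^-3)(6.050×10^-5) / 6.457×10^-7 = 0.703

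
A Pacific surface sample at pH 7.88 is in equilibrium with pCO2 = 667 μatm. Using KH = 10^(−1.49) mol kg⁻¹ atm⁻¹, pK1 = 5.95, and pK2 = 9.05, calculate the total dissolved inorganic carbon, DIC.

[CO2*] = KH · pCO2 = 10^(−1.49) × 667×10^-6 = 2.158×10^-5 mol/kg
α₀ = 1/(1 + K1/[H⁺] + K1K2/[H⁺]²) = 1/(1 + 10^+1.93 + 10^+0.76) = 0.01089
DIC = [CO2*]/α₀ = 2.158×10^-5 / 0.01089 = 1.98 mmol/kg

DIC = 1.98 mmol/kg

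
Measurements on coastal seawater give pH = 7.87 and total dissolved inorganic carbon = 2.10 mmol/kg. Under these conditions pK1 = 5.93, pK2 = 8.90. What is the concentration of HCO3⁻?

[HCO3⁻] = 1.90 mmol/kg

α₁ = 1 / (1 + [H⁺]/K1 + K2/[H⁺]) = 1 / (1 + 10^-1.94 + 10^-1.03)
   = 1 / (1 + 0.011482 + 0.093325) = 1/1.1048 = 0.9051
[HCO3⁻] = α₁ × DIC = 0.9051 × 2.10 = 1.90 mmol/kg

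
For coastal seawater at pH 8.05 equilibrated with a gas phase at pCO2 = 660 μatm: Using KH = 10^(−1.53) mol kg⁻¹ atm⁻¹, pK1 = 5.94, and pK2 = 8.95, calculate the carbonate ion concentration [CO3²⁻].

[CO2*] = KH · pCO2 = 10^(−1.53) × 660×10^-6 = 1.948×10^-5 mol/kg
α₀ = 1/(1 + K1/[H⁺] + K1K2/[H⁺]²) = 1/(1 + 10^+2.11 + 10^+1.21) = 0.006847
DIC = [CO2*]/α₀ = 1.948×10^-5 / 0.006847 = 2.845 mmol/kg
[CO3²⁻] = α₂·DIC; α₂ = 0.1111, so [CO3²⁻] = 0.1111 × 2.845 = 0.316 mmol/kg

[CO3²⁻] = 0.316 mmol/kg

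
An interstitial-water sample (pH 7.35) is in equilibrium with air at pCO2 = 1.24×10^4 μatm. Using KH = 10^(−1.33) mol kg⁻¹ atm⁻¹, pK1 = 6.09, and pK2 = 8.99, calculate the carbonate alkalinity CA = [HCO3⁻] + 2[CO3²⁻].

CA = 11.0 mmol/kg

[CO2*] = KH · pCO2 = 10^(−1.33) × 1.24×10^4×10^-6 = 5.800×10^-4 mol/kg
α₀ = 1/(1 + K1/[H⁺] + K1K2/[H⁺]²) = 1/(1 + 10^+1.26 + 10^-0.38) = 0.05098
DIC = [CO2*]/α₀ = 5.800×10^-4 / 0.05098 = 11.38 mmol/kg
CA = (α₁ + 2α₂)·DIC = (0.9278 + 2×0.02125) × 11.38 = 11.0 mmol/kg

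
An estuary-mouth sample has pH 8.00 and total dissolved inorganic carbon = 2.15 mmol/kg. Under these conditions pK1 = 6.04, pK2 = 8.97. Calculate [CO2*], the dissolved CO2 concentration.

α₀ = 1 / (1 + K1/[H⁺] + K1K2/[H⁺]²) = 1 / (1 + 10^+1.96 + 10^+0.99)
   = 1 / (1 + 91.201 + 9.7724) = 1/101.97 = 0.009806
[CO2*] = α₀ × DIC = 0.009806 × 2.15 = 0.0211 mmol/kg

[CO2*] = 0.0211 mmol/kg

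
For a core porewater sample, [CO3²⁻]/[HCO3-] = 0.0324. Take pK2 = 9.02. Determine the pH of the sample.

From K2 = [H⁺][CO3²⁻]/[HCO3-]:  pH = pK2 + log₁₀([CO3²⁻]/[HCO3-])
log₁₀(0.0324) = -1.489
pH = 9.02 + (-1.489) = 7.53

pH = 7.53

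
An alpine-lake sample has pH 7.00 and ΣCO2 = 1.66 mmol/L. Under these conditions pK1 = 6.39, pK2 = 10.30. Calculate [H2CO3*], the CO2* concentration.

[CO2*] = 0.327 mmol/L

α₀ = 1 / (1 + K1/[H⁺] + K1K2/[H⁺]²) = 1 / (1 + 10^+0.61 + 10^-2.69)
   = 1 / (1 + 4.0738 + 0.0020417) = 1/5.0758 = 0.1970
[CO2*] = α₀ × DIC = 0.1970 × 1.66 = 0.327 mmol/L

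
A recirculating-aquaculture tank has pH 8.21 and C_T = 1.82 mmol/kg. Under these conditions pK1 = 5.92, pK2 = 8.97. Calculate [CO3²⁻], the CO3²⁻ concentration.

α₂ = 1 / (1 + [H⁺]/K2 + [H⁺]²/(K1K2)) = 1 / (1 + 10^+0.76 + 10^-1.53)
   = 1 / (1 + 5.7544 + 0.029512) = 1/6.7839 = 0.1474
[CO3²⁻] = α₂ × DIC = 0.1474 × 1.82 = 0.268 mmol/kg

[CO3²⁻] = 0.268 mmol/kg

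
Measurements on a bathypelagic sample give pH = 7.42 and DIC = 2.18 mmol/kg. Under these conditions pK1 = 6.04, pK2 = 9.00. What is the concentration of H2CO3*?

α₀ = 1 / (1 + K1/[H⁺] + K1K2/[H⁺]²) = 1 / (1 + 10^+1.38 + 10^-0.20)
   = 1 / (1 + 23.988 + 0.63096) = 1/25.619 = 0.03903
[CO2*] = α₀ × DIC = 0.03903 × 2.18 = 0.0851 mmol/kg

[CO2*] = 0.0851 mmol/kg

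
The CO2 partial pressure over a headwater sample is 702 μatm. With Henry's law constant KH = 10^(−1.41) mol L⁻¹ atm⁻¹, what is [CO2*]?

KH = 10^(−1.41) = 3.890×10^-2 mol L⁻¹ atm⁻¹
[CO2*] = KH · pCO2 = 3.890×10^-2 × 702×10^-6 atm = 2.73×10^-5 mol/L

[CO2*] = 27.3 μmol/L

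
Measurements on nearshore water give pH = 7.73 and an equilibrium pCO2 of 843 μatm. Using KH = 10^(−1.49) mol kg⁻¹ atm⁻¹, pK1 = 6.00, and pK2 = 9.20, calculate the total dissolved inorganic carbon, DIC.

DIC = 1.54 mmol/kg

[CO2*] = KH · pCO2 = 10^(−1.49) × 843×10^-6 = 2.728×10^-5 mol/kg
α₀ = 1/(1 + K1/[H⁺] + K1K2/[H⁺]²) = 1/(1 + 10^+1.73 + 10^+0.26) = 0.01769
DIC = [CO2*]/α₀ = 2.728×10^-5 / 0.01769 = 1.54 mmol/kg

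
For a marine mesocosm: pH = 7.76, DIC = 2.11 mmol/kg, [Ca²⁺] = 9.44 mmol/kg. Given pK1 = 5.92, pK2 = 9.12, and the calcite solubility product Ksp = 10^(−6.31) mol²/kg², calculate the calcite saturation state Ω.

Ω = 1.68

α₂ = 1 / (1 + [H⁺]/K2 + [H⁺]²/(K1K2)) = 1 / (1 + 10^+1.36 + 10^-0.48)
   = 1 / (1 + 22.909 + 0.33113) = 1/24.240 = 0.04125
[CO3²⁻] = α₂ × DIC = 0.04125 × 2.11 = 0.08705 mmol/kg
Ksp = 10^(−6.31) = 4.898×10^-7
Ω = [Ca²⁺][CO3²⁻]/Ksp = (9.44×10^-3)(8.705×10^-5) / 4.898×10^-7 = 1.68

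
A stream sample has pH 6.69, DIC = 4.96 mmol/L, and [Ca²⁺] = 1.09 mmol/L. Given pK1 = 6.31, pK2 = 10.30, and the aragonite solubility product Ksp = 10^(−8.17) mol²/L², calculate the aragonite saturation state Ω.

Ω = 0.139

α₂ = 1 / (1 + [H⁺]/K2 + [H⁺]²/(K1K2)) = 1 / (1 + 10^+3.61 + 10^+3.23)
   = 1 / (1 + 4073.8 + 1698.2) = 1/5773.0 = 0.0001732
[CO3²⁻] = α₂ × DIC = 0.0001732 × 4.96 = 0.0008592 mmol/L = 0.8592 μmol/L
Ksp = 10^(−8.17) = 6.761×10^-9
Ω = [Ca²⁺][CO3²⁻]/Ksp = (1.09×10^-3)(8.592×10^-7) / 6.761×10^-9 = 0.139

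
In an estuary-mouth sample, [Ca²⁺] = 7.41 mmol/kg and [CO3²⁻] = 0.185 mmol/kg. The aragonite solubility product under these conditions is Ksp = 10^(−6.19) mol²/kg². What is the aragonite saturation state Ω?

Ω = 2.12

Ksp = 10^(−6.19) = 6.457×10^-7
Ω = [Ca²⁺][CO3²⁻]/Ksp = (7.41×10^-3)(0.185×10^-3) / 6.457×10^-7 = 2.12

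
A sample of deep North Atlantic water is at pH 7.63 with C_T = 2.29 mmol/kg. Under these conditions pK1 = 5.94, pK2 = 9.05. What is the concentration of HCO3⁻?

[HCO3⁻] = 2.16 mmol/kg

α₁ = 1 / (1 + [H⁺]/K1 + K2/[H⁺]) = 1 / (1 + 10^-1.69 + 10^-1.42)
   = 1 / (1 + 0.020417 + 0.038019) = 1/1.0584 = 0.9448
[HCO3⁻] = α₁ × DIC = 0.9448 × 2.29 = 2.16 mmol/kg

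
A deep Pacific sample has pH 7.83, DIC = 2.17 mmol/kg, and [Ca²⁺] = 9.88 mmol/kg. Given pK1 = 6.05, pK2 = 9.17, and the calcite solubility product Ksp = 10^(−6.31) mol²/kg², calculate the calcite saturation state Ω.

α₂ = 1 / (1 + [H⁺]/K2 + [H⁺]²/(K1K2)) = 1 / (1 + 10^+1.34 + 10^-0.44)
   = 1 / (1 + 21.878 + 0.36308) = 1/23.241 = 0.04303
[CO3²⁻] = α₂ × DIC = 0.04303 × 2.17 = 0.09337 mmol/kg
Ksp = 10^(−6.31) = 4.898×10^-7
Ω = [Ca²⁺][CO3²⁻]/Ksp = (9.88×10^-3)(9.337×10^-5) / 4.898×10^-7 = 1.88

Ω = 1.88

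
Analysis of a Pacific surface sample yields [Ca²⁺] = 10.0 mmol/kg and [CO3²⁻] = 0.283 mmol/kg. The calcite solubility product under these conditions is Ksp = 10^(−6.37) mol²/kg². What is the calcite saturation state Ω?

Ω = 6.63

Ksp = 10^(−6.37) = 4.266×10^-7
Ω = [Ca²⁺][CO3²⁻]/Ksp = (10.0×10^-3)(0.283×10^-3) / 4.266×10^-7 = 6.63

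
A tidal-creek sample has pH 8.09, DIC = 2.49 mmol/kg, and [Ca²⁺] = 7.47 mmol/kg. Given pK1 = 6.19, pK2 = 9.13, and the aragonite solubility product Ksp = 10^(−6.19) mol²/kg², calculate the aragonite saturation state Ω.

α₂ = 1 / (1 + [H⁺]/K2 + [H⁺]²/(K1K2)) = 1 / (1 + 10^+1.04 + 10^-0.86)
   = 1 / (1 + 10.965 + 0.13804) = 1/12.103 = 0.08263
[CO3²⁻] = α₂ × DIC = 0.08263 × 2.49 = 0.2057 mmol/kg
Ksp = 10^(−6.19) = 6.457×10^-7
Ω = [Ca²⁺][CO3²⁻]/Ksp = (7.47×10^-3)(2.057×10^-4) / 6.457×10^-7 = 2.38

Ω = 2.38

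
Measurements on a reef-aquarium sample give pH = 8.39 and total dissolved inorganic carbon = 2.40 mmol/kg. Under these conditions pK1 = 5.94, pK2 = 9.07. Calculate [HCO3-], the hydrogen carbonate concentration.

α₁ = 1 / (1 + [H⁺]/K1 + K2/[H⁺]) = 1 / (1 + 10^-2.45 + 10^-0.68)
   = 1 / (1 + 0.0035481 + 0.20893) = 1/1.2125 = 0.8248
[HCO3⁻] = α₁ × DIC = 0.8248 × 2.40 = 1.98 mmol/kg

[HCO3⁻] = 1.98 mmol/kg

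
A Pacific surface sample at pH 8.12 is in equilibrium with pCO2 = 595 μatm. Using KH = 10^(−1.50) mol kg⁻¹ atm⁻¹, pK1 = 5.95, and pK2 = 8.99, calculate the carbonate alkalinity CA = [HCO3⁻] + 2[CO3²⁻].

CA = 3.53 mmol/kg

[CO2*] = KH · pCO2 = 10^(−1.50) × 595×10^-6 = 1.882×10^-5 mol/kg
α₀ = 1/(1 + K1/[H⁺] + K1K2/[H⁺]²) = 1/(1 + 10^+2.17 + 10^+1.30) = 0.005922
DIC = [CO2*]/α₀ = 1.882×10^-5 / 0.005922 = 3.177 mmol/kg
CA = (α₁ + 2α₂)·DIC = (0.8759 + 2×0.1182) × 3.177 = 3.53 mmol/kg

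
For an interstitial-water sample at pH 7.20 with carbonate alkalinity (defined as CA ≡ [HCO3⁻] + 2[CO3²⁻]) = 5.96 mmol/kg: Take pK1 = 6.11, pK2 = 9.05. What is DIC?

CA = [HCO3⁻] + 2[CO3²⁻] = (α₁ + 2α₂)·DIC
At pH 7.20: [H⁺]/K1 = 10^-1.09 = 0.081283, K2/[H⁺] = 10^-1.85 = 0.014125
α₁ = 1/(1 + 0.081283 + 0.014125) = 1/1.0954 = 0.9129; α₂ = α₁·K2/[H⁺] = 0.01290
α₁ + 2α₂ = 0.9387
DIC = CA / (α₁ + 2α₂) = 5.96 / 0.9387 = 6.35 mmol/kg

DIC = 6.35 mmol/kg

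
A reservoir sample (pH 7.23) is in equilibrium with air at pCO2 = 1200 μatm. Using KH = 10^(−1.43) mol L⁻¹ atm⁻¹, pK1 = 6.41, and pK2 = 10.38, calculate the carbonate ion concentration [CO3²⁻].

[CO2*] = KH · pCO2 = 10^(−1.43) × 1200×10^-6 = 4.458×10^-5 mol/L
α₀ = 1/(1 + K1/[H⁺] + K1K2/[H⁺]²) = 1/(1 + 10^+0.82 + 10^-2.33) = 0.1314
DIC = [CO2*]/α₀ = 4.458×10^-5 / 0.1314 = 0.3394 mmol/L
[CO3²⁻] = α₂·DIC; α₂ = 0.0006145, so [CO3²⁻] = 0.0006145 × 0.3394 = 0.000209 mmol/L = 0.209 μmol/L

[CO3²⁻] = 0.209 μmol/L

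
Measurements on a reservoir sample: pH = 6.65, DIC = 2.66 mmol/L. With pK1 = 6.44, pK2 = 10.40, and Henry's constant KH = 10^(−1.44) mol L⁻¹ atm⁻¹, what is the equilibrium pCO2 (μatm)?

pCO2 = 2.79×10^4 μatm

α₀ = 1 / (1 + K1/[H⁺] + K1K2/[H⁺]²) = 1 / (1 + 10^+0.21 + 10^-3.54)
   = 1 / (1 + 1.6218 + 0.00028840) = 1/2.6221 = 0.3814
[CO2*] = α₀ × DIC = 0.3814 × 2.66 = 1.014 mmol/L
pCO2 = [CO2*]/KH = 1.014×10^-3 / 3.631×10^-2 = 2.79×10^4 μatm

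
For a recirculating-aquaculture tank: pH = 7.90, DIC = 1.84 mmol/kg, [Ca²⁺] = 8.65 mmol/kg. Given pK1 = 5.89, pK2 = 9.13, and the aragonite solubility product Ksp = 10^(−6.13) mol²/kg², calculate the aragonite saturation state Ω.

Ω = 1.18

α₂ = 1 / (1 + [H⁺]/K2 + [H⁺]²/(K1K2)) = 1 / (1 + 10^+1.23 + 10^-0.78)
   = 1 / (1 + 16.982 + 0.16596) = 1/18.148 = 0.05510
[CO3²⁻] = α₂ × DIC = 0.05510 × 1.84 = 0.1014 mmol/kg
Ksp = 10^(−6.13) = 7.413×10^-7
Ω = [Ca²⁺][CO3²⁻]/Ksp = (8.65×10^-3)(1.014×10^-4) / 7.413×10^-7 = 1.18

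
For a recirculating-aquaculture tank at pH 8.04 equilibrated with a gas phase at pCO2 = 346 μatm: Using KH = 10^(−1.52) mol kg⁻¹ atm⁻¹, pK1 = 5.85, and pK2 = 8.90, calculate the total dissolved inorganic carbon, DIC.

[CO2*] = KH · pCO2 = 10^(−1.52) × 346×10^-6 = 1.045×10^-5 mol/kg
α₀ = 1/(1 + K1/[H⁺] + K1K2/[H⁺]²) = 1/(1 + 10^+2.19 + 10^+1.33) = 0.005641
DIC = [CO2*]/α₀ = 1.045×10^-5 / 0.005641 = 1.85 mmol/kg

DIC = 1.85 mmol/kg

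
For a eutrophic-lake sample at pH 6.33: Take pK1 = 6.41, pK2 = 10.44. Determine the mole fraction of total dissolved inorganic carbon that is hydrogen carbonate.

α₁ = 1 / (1 + [H⁺]/K1 + K2/[H⁺]) = 1 / (1 + 10^+0.08 + 10^-4.11)
   = 1 / (1 + 1.2023 + 7.7625×10^-5) = 1/2.2023 = 0.4541

α₁ = 0.454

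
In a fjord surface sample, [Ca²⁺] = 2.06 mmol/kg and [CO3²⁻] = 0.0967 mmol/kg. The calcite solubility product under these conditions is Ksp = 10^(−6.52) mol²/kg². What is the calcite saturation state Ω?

Ksp = 10^(−6.52) = 3.020×10^-7
Ω = [Ca²⁺][CO3²⁻]/Ksp = (2.06×10^-3)(0.0967×10^-3) / 3.020×10^-7 = 0.660

Ω = 0.660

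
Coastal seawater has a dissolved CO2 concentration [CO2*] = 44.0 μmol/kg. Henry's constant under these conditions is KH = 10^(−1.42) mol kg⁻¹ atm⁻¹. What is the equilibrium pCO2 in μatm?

KH = 10^(−1.42) = 3.802×10^-2 mol kg⁻¹ atm⁻¹
pCO2 = [CO2*]/KH = 44.0×10^-6 / 3.802×10^-2 = 1.16×10^-3 atm = 1160 μatm

pCO2 = 1160 μatm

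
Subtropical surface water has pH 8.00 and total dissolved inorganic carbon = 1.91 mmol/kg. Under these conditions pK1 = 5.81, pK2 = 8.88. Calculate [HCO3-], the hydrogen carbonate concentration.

α₁ = 1 / (1 + [H⁺]/K1 + K2/[H⁺]) = 1 / (1 + 10^-2.19 + 10^-0.88)
   = 1 / (1 + 0.0064565 + 0.13183) = 1/1.1383 = 0.8785
[HCO3⁻] = α₁ × DIC = 0.8785 × 1.91 = 1.68 mmol/kg

[HCO3⁻] = 1.68 mmol/kg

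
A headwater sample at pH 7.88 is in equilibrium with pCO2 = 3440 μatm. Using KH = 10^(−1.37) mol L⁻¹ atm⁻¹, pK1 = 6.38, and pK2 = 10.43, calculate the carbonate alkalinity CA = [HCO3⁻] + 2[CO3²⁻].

[CO2*] = KH · pCO2 = 10^(−1.37) × 3440×10^-6 = 1.467×10^-4 mol/L
α₀ = 1/(1 + K1/[H⁺] + K1K2/[H⁺]²) = 1/(1 + 10^+1.50 + 10^-1.05) = 0.03057
DIC = [CO2*]/α₀ = 1.467×10^-4 / 0.03057 = 4.800 mmol/L
CA = (α₁ + 2α₂)·DIC = (0.9667 + 2×0.002725) × 4.800 = 4.67 mmol/L

CA = 4.67 mmol/L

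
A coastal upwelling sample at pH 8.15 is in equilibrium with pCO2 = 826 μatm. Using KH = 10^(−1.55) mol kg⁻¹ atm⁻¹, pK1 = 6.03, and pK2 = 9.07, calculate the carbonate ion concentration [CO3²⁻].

[CO3²⁻] = 0.369 mmol/kg

[CO2*] = KH · pCO2 = 10^(−1.55) × 826×10^-6 = 2.328×10^-5 mol/kg
α₀ = 1/(1 + K1/[H⁺] + K1K2/[H⁺]²) = 1/(1 + 10^+2.12 + 10^+1.20) = 0.006726
DIC = [CO2*]/α₀ = 2.328×10^-5 / 0.006726 = 3.461 mmol/kg
[CO3²⁻] = α₂·DIC; α₂ = 0.1066, so [CO3²⁻] = 0.1066 × 3.461 = 0.369 mmol/kg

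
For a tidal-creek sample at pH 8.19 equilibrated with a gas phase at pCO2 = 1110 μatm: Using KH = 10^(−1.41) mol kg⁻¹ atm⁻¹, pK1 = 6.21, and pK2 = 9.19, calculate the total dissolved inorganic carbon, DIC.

DIC = 4.58 mmol/kg

[CO2*] = KH · pCO2 = 10^(−1.41) × 1110×10^-6 = 4.318×10^-5 mol/kg
α₀ = 1/(1 + K1/[H⁺] + K1K2/[H⁺]²) = 1/(1 + 10^+1.98 + 10^+0.98) = 0.009430
DIC = [CO2*]/α₀ = 4.318×10^-5 / 0.009430 = 4.58 mmol/kg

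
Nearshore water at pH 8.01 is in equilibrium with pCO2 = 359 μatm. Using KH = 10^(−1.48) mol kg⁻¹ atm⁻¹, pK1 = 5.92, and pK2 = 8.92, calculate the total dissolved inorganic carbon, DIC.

[CO2*] = KH · pCO2 = 10^(−1.48) × 359×10^-6 = 1.189×10^-5 mol/kg
α₀ = 1/(1 + K1/[H⁺] + K1K2/[H⁺]²) = 1/(1 + 10^+2.09 + 10^+1.18) = 0.007186
DIC = [CO2*]/α₀ = 1.189×10^-5 / 0.007186 = 1.65 mmol/kg

DIC = 1.65 mmol/kg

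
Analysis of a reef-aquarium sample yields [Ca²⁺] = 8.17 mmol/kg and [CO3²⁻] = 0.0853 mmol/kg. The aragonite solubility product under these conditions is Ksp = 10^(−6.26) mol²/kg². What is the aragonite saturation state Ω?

Ω = 1.27

Ksp = 10^(−6.26) = 5.495×10^-7
Ω = [Ca²⁺][CO3²⁻]/Ksp = (8.17×10^-3)(0.0853×10^-3) / 5.495×10^-7 = 1.27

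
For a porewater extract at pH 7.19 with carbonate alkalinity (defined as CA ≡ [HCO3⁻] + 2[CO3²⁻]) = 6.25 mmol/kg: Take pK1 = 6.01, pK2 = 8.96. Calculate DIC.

DIC = 6.55 mmol/kg

CA = [HCO3⁻] + 2[CO3²⁻] = (α₁ + 2α₂)·DIC
At pH 7.19: [H⁺]/K1 = 10^-1.18 = 0.066069, K2/[H⁺] = 10^-1.77 = 0.016982
α₁ = 1/(1 + 0.066069 + 0.016982) = 1/1.0831 = 0.9233; α₂ = α₁·K2/[H⁺] = 0.01568
α₁ + 2α₂ = 0.9547
DIC = CA / (α₁ + 2α₂) = 6.25 / 0.9547 = 6.55 mmol/kg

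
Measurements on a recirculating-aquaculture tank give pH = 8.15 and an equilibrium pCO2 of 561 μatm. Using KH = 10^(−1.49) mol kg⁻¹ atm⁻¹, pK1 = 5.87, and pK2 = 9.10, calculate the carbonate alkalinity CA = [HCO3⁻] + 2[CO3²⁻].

[CO2*] = KH · pCO2 = 10^(−1.49) × 561×10^-6 = 1.815×10^-5 mol/kg
α₀ = 1/(1 + K1/[H⁺] + K1K2/[H⁺]²) = 1/(1 + 10^+2.28 + 10^+1.33) = 0.004696
DIC = [CO2*]/α₀ = 1.815×10^-5 / 0.004696 = 3.865 mmol/kg
CA = (α₁ + 2α₂)·DIC = (0.8949 + 2×0.1004) × 3.865 = 4.24 mmol/kg

CA = 4.24 mmol/kg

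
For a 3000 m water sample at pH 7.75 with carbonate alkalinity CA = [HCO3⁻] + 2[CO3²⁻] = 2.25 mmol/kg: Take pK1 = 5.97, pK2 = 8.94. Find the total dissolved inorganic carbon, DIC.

DIC = 2.15 mmol/kg

CA = [HCO3⁻] + 2[CO3²⁻] = (α₁ + 2α₂)·DIC
At pH 7.75: [H⁺]/K1 = 10^-1.78 = 0.016596, K2/[H⁺] = 10^-1.19 = 0.064565
α₁ = 1/(1 + 0.016596 + 0.064565) = 1/1.0812 = 0.9249; α₂ = α₁·K2/[H⁺] = 0.05972
α₁ + 2α₂ = 1.0444
DIC = CA / (α₁ + 2α₂) = 2.25 / 1.0444 = 2.15 mmol/kg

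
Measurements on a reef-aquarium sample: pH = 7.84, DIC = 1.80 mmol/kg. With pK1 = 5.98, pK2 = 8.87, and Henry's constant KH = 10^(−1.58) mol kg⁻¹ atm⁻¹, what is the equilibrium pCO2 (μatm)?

pCO2 = 853 μatm

α₀ = 1 / (1 + K1/[H⁺] + K1K2/[H⁺]²) = 1 / (1 + 10^+1.86 + 10^+0.83)
   = 1 / (1 + 72.444 + 6.7608) = 1/80.204 = 0.01247
[CO2*] = α₀ × DIC = 0.01247 × 1.80 = 0.02244 mmol/kg
pCO2 = [CO2*]/KH = 2.244×10^-5 / 2.630×10^-2 = 853 μatm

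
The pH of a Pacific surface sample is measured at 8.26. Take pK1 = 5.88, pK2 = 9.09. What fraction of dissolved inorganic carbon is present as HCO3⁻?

α₁ = 1 / (1 + [H⁺]/K1 + K2/[H⁺]) = 1 / (1 + 10^-2.38 + 10^-0.83)
   = 1 / (1 + 0.0041687 + 0.14791) = 1/1.1521 = 0.8680

α₁ = 0.868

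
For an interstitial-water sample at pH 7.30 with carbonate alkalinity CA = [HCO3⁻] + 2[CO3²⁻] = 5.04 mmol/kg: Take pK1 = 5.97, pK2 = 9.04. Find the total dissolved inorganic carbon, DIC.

CA = [HCO3⁻] + 2[CO3²⁻] = (α₁ + 2α₂)·DIC
At pH 7.30: [H⁺]/K1 = 10^-1.33 = 0.046774, K2/[H⁺] = 10^-1.74 = 0.018197
α₁ = 1/(1 + 0.046774 + 0.018197) = 1/1.0650 = 0.9390; α₂ = α₁·K2/[H⁺] = 0.01709
α₁ + 2α₂ = 0.9732
DIC = CA / (α₁ + 2α₂) = 5.04 / 0.9732 = 5.18 mmol/kg

DIC = 5.18 mmol/kg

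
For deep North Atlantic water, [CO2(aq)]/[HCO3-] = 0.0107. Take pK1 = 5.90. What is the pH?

pH = 7.87

From K1 = [H⁺][HCO3-]/[CO2(aq)]:  pH = pK1 − log₁₀([CO2(aq)]/[HCO3-])
log₁₀(0.0107) = -1.971
pH = 5.90 − (-1.971) = 7.87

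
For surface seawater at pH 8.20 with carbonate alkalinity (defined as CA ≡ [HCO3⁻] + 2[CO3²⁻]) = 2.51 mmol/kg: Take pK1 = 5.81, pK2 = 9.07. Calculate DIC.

DIC = 2.25 mmol/kg

CA = [HCO3⁻] + 2[CO3²⁻] = (α₁ + 2α₂)·DIC
At pH 8.20: [H⁺]/K1 = 10^-2.39 = 0.0040738, K2/[H⁺] = 10^-0.87 = 0.13490
α₁ = 1/(1 + 0.0040738 + 0.13490) = 1/1.1390 = 0.8780; α₂ = α₁·K2/[H⁺] = 0.1184
α₁ + 2α₂ = 1.1149
DIC = CA / (α₁ + 2α₂) = 2.51 / 1.1149 = 2.25 mmol/kg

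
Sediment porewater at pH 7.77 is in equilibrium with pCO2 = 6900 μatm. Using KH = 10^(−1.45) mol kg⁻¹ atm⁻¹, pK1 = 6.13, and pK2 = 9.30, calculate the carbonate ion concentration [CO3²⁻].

[CO2*] = KH · pCO2 = 10^(−1.45) × 6900×10^-6 = 2.448×10^-4 mol/kg
α₀ = 1/(1 + K1/[H⁺] + K1K2/[H⁺]²) = 1/(1 + 10^+1.64 + 10^+0.11) = 0.02177
DIC = [CO2*]/α₀ = 2.448×10^-4 / 0.02177 = 11.25 mmol/kg
[CO3²⁻] = α₂·DIC; α₂ = 0.02804, so [CO3²⁻] = 0.02804 × 11.25 = 0.315 mmol/kg

[CO3²⁻] = 0.315 mmol/kg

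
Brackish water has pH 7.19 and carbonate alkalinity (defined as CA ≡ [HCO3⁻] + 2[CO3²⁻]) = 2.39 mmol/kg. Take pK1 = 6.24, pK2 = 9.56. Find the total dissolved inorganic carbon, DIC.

CA = [HCO3⁻] + 2[CO3²⁻] = (α₁ + 2α₂)·DIC
At pH 7.19: [H⁺]/K1 = 10^-0.95 = 0.11220, K2/[H⁺] = 10^-2.37 = 0.0042658
α₁ = 1/(1 + 0.11220 + 0.0042658) = 1/1.1165 = 0.8957; α₂ = α₁·K2/[H⁺] = 0.003821
α₁ + 2α₂ = 0.9033
DIC = CA / (α₁ + 2α₂) = 2.39 / 0.9033 = 2.65 mmol/kg

DIC = 2.65 mmol/kg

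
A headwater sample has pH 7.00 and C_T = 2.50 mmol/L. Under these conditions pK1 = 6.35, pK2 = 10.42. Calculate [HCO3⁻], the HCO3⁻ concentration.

[HCO3⁻] = 2.04 mmol/L

α₁ = 1 / (1 + [H⁺]/K1 + K2/[H⁺]) = 1 / (1 + 10^-0.65 + 10^-3.42)
   = 1 / (1 + 0.22387 + 0.00038019) = 1/1.2243 = 0.8168
[HCO3⁻] = α₁ × DIC = 0.8168 × 2.50 = 2.04 mmol/L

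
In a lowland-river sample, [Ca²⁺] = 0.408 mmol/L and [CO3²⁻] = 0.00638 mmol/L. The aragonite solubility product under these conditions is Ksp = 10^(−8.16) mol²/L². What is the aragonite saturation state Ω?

Ksp = 10^(−8.16) = 6.918×10^-9
Ω = [Ca²⁺][CO3²⁻]/Ksp = (0.408×10^-3)(0.00638×10^-3) / 6.918×10^-9 = 0.376

Ω = 0.376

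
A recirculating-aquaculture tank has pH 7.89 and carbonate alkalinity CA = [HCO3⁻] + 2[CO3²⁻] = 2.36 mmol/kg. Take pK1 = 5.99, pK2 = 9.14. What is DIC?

DIC = 2.27 mmol/kg

CA = [HCO3⁻] + 2[CO3²⁻] = (α₁ + 2α₂)·DIC
At pH 7.89: [H⁺]/K1 = 10^-1.90 = 0.012589, K2/[H⁺] = 10^-1.25 = 0.056234
α₁ = 1/(1 + 0.012589 + 0.056234) = 1/1.0688 = 0.9356; α₂ = α₁·K2/[H⁺] = 0.05261
α₁ + 2α₂ = 1.0408
DIC = CA / (α₁ + 2α₂) = 2.36 / 1.0408 = 2.27 mmol/kg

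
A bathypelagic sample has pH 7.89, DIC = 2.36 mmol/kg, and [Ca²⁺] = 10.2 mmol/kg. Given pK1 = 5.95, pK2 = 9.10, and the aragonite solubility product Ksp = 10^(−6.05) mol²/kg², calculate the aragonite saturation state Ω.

α₂ = 1 / (1 + [H⁺]/K2 + [H⁺]²/(K1K2)) = 1 / (1 + 10^+1.21 + 10^-0.73)
   = 1 / (1 + 16.218 + 0.18621) = 1/17.404 = 0.05746
[CO3²⁻] = α₂ × DIC = 0.05746 × 2.36 = 0.1356 mmol/kg
Ksp = 10^(−6.05) = 8.913×10^-7
Ω = [Ca²⁺][CO3²⁻]/Ksp = (10.2×10^-3)(1.356×10^-4) / 8.913×10^-7 = 1.55

Ω = 1.55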